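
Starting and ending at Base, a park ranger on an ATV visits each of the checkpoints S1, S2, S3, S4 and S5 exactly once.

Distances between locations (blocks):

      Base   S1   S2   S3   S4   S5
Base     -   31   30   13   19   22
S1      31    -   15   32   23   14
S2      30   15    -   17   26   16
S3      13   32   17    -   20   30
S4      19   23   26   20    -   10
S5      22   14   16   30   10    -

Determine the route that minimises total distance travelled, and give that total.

Shortest round trip = 88 blocks.

Base→S1→S2→S3→S4→S5→Base: 31+15+17+20+10+22 = 115
Base→S1→S2→S3→S5→S4→Base: 31+15+17+30+10+19 = 122
Base→S1→S2→S4→S3→S5→Base: 31+15+26+20+30+22 = 144
Base→S1→S2→S4→S5→S3→Base: 31+15+26+10+30+13 = 125
Base→S1→S2→S5→S3→S4→Base: 31+15+16+30+20+19 = 131
Base→S1→S2→S5→S4→S3→Base: 31+15+16+10+20+13 = 105
Base→S1→S3→S2→S4→S5→Base: 31+32+17+26+10+22 = 138
Base→S1→S3→S2→S5→S4→Base: 31+32+17+16+10+19 = 125
Base→S1→S3→S4→S2→S5→Base: 31+32+20+26+16+22 = 147
Base→S1→S3→S4→S5→S2→Base: 31+32+20+10+16+30 = 139
Base→S1→S3→S5→S2→S4→Base: 31+32+30+16+26+19 = 154
Base→S1→S3→S5→S4→S2→Base: 31+32+30+10+26+30 = 159
Base→S1→S4→S2→S3→S5→Base: 31+23+26+17+30+22 = 149
Base→S1→S4→S2→S5→S3→Base: 31+23+26+16+30+13 = 139
… (46 more)
Base→S3→S2→S1→S5→S4→Base: 13+17+15+14+10+19 = 88  ← best
The minimum is 88.
One optimal route: Base → S3 → S2 → S1 → S5 → S4 → Base (or its reverse).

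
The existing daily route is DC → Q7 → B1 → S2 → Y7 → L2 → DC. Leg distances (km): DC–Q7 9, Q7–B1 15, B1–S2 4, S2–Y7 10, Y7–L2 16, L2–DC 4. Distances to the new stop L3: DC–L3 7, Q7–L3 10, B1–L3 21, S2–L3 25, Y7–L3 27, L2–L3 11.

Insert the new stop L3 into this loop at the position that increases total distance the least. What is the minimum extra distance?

Insertion cost between consecutive stops i–j is d(i,L3) + d(L3,j) − d(i,j):
  between DC and Q7: 7 + 10 − 9 = 8
  between Q7 and B1: 10 + 21 − 15 = 16
  between B1 and S2: 21 + 25 − 4 = 42
  between S2 and Y7: 25 + 27 − 10 = 42
  between Y7 and L2: 27 + 11 − 16 = 22
  between L2 and DC: 11 + 7 − 4 = 14
Cheapest insertion is between DC and Q7, adding 8.
New total = 58 + 8 = 66.

Adding 8 km by placing L3 on the DC–Q7 leg.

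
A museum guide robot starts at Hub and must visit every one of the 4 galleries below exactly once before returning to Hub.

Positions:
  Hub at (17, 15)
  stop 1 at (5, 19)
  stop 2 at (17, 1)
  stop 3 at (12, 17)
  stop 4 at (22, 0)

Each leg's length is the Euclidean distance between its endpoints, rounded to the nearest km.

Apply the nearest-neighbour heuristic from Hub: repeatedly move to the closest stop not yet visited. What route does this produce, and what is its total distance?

Hub → [stop 3:5 / stop 1:13 / stop 2:14 / stop 4:16] → stop 3 (5)
stop 3 → [stop 1:7 / stop 2:17 / stop 4:20] → stop 1 (7)
stop 1 → [stop 2:22 / stop 4:25] → stop 2 (22)
stop 2 → [stop 4:5] → stop 4 (5)
Return stop 4→Hub: 16.
Total = 5 + 7 + 22 + 5 + 16 = 55.

55 km along Hub → stop 3 → stop 1 → stop 2 → stop 4 → Hub.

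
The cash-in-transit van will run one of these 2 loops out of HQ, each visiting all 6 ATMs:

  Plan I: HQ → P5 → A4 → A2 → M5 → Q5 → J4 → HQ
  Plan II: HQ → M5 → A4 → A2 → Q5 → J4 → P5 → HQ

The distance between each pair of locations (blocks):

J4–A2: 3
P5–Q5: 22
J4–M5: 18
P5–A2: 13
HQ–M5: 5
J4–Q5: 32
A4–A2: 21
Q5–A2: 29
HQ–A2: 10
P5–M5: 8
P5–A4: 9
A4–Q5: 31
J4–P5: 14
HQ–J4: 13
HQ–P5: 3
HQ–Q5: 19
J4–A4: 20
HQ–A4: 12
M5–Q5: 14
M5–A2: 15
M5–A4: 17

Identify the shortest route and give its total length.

107 blocks — Plan I is the shortest.

Plan I: 3 + 9 + 21 + 15 + 14 + 32 + 13 = 107
Plan II: 5 + 17 + 21 + 29 + 32 + 14 + 3 = 121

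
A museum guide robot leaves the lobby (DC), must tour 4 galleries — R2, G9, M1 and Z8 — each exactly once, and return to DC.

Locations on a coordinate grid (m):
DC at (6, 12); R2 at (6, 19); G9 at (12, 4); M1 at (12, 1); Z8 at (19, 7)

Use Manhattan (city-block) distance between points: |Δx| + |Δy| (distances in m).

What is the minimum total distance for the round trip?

Minimum total distance: 62 m.

There are 12 distinct closed tours to check (reversals are equivalent).
DC - R2 - G9 - M1 - Z8 - DC: 7+21+3+13+18 = 62
DC - R2 - G9 - Z8 - M1 - DC: 7+21+10+13+17 = 68
DC - R2 - M1 - G9 - Z8 - DC: 7+24+3+10+18 = 62
DC - R2 - M1 - Z8 - G9 - DC: 7+24+13+10+14 = 68
DC - R2 - Z8 - G9 - M1 - DC: 7+25+10+3+17 = 62
DC - R2 - Z8 - M1 - G9 - DC: 7+25+13+3+14 = 62
DC - G9 - R2 - M1 - Z8 - DC: 14+21+24+13+18 = 90
DC - G9 - R2 - Z8 - M1 - DC: 14+21+25+13+17 = 90
DC - G9 - M1 - R2 - Z8 - DC: 14+3+24+25+18 = 84
DC - G9 - Z8 - R2 - M1 - DC: 14+10+25+24+17 = 90
DC - M1 - R2 - G9 - Z8 - DC: 17+24+21+10+18 = 90
DC - M1 - G9 - R2 - Z8 - DC: 17+3+21+25+18 = 84
The minimum is 62.
One optimal route: DC → R2 → G9 → M1 → Z8 → DC (or its reverse).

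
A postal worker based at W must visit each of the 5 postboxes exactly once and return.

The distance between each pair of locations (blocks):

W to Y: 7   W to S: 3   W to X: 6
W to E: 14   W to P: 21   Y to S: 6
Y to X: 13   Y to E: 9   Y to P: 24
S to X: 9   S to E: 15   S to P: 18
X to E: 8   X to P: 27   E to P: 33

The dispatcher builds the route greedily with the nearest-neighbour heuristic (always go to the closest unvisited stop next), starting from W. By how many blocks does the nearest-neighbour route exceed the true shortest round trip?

The nearest-neighbour route is 6 blocks longer than optimal.

W: S=3, X=6, Y=7, E=14, P=21 ⇒ S
S: Y=6, X=9, E=15, P=18 ⇒ Y
Y: E=9, X=13, P=24 ⇒ E
E: X=8, P=33 ⇒ X
X: P=27 ⇒ P
NN route W → S → Y → E → X → P → W costs 74.
Optimal: W → S → P → Y → E → X → W costs 68 (by enumerating all 60 distinct tours).
Excess = 74 − 68 = 6.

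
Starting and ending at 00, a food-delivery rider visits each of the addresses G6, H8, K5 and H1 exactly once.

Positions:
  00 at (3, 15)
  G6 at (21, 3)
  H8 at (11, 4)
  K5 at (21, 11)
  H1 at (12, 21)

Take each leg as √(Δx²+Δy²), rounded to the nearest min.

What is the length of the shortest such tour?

Shortest round trip = 56 min.

00 → G6 → H8 → K5 → H1 → 00: 22+10+12+13+11 = 68
00 → G6 → H8 → H1 → K5 → 00: 22+10+17+13+18 = 80
00 → G6 → K5 → H8 → H1 → 00: 22+8+12+17+11 = 70
00 → G6 → K5 → H1 → H8 → 00: 22+8+13+17+14 = 74
00 → G6 → H1 → H8 → K5 → 00: 22+20+17+12+18 = 89
00 → G6 → H1 → K5 → H8 → 00: 22+20+13+12+14 = 81
00 → H8 → G6 → K5 → H1 → 00: 14+10+8+13+11 = 56
00 → H8 → G6 → H1 → K5 → 00: 14+10+20+13+18 = 75
00 → H8 → K5 → G6 → H1 → 00: 14+12+8+20+11 = 65
00 → H8 → H1 → G6 → K5 → 00: 14+17+20+8+18 = 77
00 → K5 → G6 → H8 → H1 → 00: 18+8+10+17+11 = 64
00 → K5 → H8 → G6 → H1 → 00: 18+12+10+20+11 = 71
The minimum is 56.
One optimal route: 00 → H8 → G6 → K5 → H1 → 00 (or its reverse).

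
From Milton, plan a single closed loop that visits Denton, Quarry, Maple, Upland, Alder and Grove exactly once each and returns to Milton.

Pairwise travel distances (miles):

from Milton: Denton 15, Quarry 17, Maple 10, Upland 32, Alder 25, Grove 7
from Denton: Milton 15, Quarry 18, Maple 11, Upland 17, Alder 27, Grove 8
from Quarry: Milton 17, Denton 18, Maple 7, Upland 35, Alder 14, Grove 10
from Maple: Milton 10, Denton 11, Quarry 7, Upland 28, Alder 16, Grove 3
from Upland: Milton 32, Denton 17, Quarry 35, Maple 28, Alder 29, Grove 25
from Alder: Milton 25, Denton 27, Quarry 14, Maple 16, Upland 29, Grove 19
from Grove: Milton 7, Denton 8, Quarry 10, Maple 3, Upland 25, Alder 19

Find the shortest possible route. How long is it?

With 6 stops there are 6!/2 = 360 distinct round trips (a route and its reverse cost the same).
Milton - Denton - Quarry - Maple - Upland - Alder - Grove - Milton: 15+18+7+28+29+19+7 = 123
Milton - Denton - Quarry - Maple - Upland - Grove - Alder - Milton: 15+18+7+28+25+19+25 = 137
Milton - Denton - Quarry - Maple - Alder - Upland - Grove - Milton: 15+18+7+16+29+25+7 = 117
Milton - Denton - Quarry - Maple - Alder - Grove - Upland - Milton: 15+18+7+16+19+25+32 = 132
Milton - Denton - Quarry - Maple - Grove - Upland - Alder - Milton: 15+18+7+3+25+29+25 = 122
Milton - Denton - Quarry - Maple - Grove - Alder - Upland - Milton: 15+18+7+3+19+29+32 = 123
Milton - Denton - Quarry - Upland - Maple - Alder - Grove - Milton: 15+18+35+28+16+19+7 = 138
Milton - Denton - Quarry - Upland - Maple - Grove - Alder - Milton: 15+18+35+28+3+19+25 = 143
… (352 more)
Milton - Denton - Upland - Alder - Quarry - Maple - Grove - Milton: 15+17+29+14+7+3+7 = 92  ← best
The minimum is 92.
One optimal route: Milton → Denton → Upland → Alder → Quarry → Maple → Grove → Milton (or its reverse).

Minimum total distance: 92 miles.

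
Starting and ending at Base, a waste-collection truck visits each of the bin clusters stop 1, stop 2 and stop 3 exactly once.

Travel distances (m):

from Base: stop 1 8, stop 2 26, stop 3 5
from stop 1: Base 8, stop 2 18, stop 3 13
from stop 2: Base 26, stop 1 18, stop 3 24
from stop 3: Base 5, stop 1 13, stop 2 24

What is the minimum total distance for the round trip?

With 3 stops there are 3!/2 = 3 distinct round trips (a route and its reverse cost the same).
Base → stop 1 → stop 2 → stop 3 → Base: 8+18+24+5 = 55
Base → stop 1 → stop 3 → stop 2 → Base: 8+13+24+26 = 71
Base → stop 2 → stop 1 → stop 3 → Base: 26+18+13+5 = 62
The minimum is 55.
One optimal route: Base → stop 1 → stop 2 → stop 3 → Base (or its reverse).

55 m — the shortest possible round trip.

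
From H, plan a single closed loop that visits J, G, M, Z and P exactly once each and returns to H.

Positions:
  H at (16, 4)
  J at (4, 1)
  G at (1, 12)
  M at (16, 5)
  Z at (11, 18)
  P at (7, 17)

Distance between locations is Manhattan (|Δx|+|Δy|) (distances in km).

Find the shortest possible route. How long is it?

Shortest round trip = 64 km.

H - J - G - M - Z - P - H: 15+14+22+18+5+22 = 96
H - J - G - M - P - Z - H: 15+14+22+21+5+19 = 96
H - J - G - Z - M - P - H: 15+14+16+18+21+22 = 106
H - J - G - Z - P - M - H: 15+14+16+5+21+1 = 72
H - J - G - P - M - Z - H: 15+14+11+21+18+19 = 98
H - J - G - P - Z - M - H: 15+14+11+5+18+1 = 64
H - J - M - G - Z - P - H: 15+16+22+16+5+22 = 96
H - J - M - G - P - Z - H: 15+16+22+11+5+19 = 88
H - J - M - Z - G - P - H: 15+16+18+16+11+22 = 98
H - J - M - Z - P - G - H: 15+16+18+5+11+23 = 88
H - J - M - P - G - Z - H: 15+16+21+11+16+19 = 98
H - J - M - P - Z - G - H: 15+16+21+5+16+23 = 96
H - J - Z - G - M - P - H: 15+24+16+22+21+22 = 120
H - J - Z - G - P - M - H: 15+24+16+11+21+1 = 88
… (46 more)
The minimum is 64.
One optimal route: H → J → G → P → Z → M → H (or its reverse).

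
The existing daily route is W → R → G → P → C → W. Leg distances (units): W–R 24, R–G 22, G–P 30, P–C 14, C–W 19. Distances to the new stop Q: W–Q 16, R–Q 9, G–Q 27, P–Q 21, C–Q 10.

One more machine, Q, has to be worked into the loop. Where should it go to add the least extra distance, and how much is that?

Adding 1 by placing Q on the W–R leg.

Insertion cost between consecutive stops i–j is d(i,Q) + d(Q,j) − d(i,j):
  between W and R: 16 + 9 − 24 = 1
  between R and G: 9 + 27 − 22 = 14
  between G and P: 27 + 21 − 30 = 18
  between P and C: 21 + 10 − 14 = 17
  between C and W: 10 + 16 − 19 = 7
Cheapest insertion is between W and R, adding 1.
New total = 109 + 1 = 110.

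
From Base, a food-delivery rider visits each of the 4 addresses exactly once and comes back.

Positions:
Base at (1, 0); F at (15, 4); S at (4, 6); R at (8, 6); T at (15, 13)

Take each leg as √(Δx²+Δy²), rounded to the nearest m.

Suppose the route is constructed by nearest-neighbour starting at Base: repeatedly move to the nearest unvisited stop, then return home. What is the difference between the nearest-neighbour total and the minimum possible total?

From Base: S=7, R=9, F=15, T=19 → choose S (7).
From S: R=4, F=11, T=13 → choose R (4).
From R: F=7, T=10 → choose F (7).
From F: T=9 → choose T (9).
NN route Base → S → R → F → T → Base costs 46.
Optimal: Base → F → T → R → S → Base costs 45 (by enumerating all 12 distinct tours).
Excess = 46 − 45 = 1.

The nearest-neighbour route is 1 m longer than optimal.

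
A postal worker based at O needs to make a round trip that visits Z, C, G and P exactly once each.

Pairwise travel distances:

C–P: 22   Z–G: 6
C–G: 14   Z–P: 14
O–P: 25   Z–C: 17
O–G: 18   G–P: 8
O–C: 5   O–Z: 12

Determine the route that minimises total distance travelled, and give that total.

Minimum total distance: 53.

There are 12 distinct closed tours to check (reversals are equivalent).
O-Z-C-G-P-O: 12+17+14+8+25 = 76
O-Z-C-P-G-O: 12+17+22+8+18 = 77
O-Z-G-C-P-O: 12+6+14+22+25 = 79
O-Z-G-P-C-O: 12+6+8+22+5 = 53
O-Z-P-C-G-O: 12+14+22+14+18 = 80
O-Z-P-G-C-O: 12+14+8+14+5 = 53
O-C-Z-G-P-O: 5+17+6+8+25 = 61
O-C-Z-P-G-O: 5+17+14+8+18 = 62
O-C-G-Z-P-O: 5+14+6+14+25 = 64
O-C-P-Z-G-O: 5+22+14+6+18 = 65
O-G-Z-C-P-O: 18+6+17+22+25 = 88
O-G-C-Z-P-O: 18+14+17+14+25 = 88
The minimum is 53.
One optimal route: O → Z → G → P → C → O (or its reverse).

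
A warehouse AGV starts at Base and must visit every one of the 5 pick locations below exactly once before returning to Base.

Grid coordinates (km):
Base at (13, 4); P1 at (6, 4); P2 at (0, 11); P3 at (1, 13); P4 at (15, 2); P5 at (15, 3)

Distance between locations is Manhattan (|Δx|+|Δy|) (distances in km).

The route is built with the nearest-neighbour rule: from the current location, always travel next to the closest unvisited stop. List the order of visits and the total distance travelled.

Total distance 52 km via the nearest-neighbour route Base → P5 → P4 → P1 → P2 → P3 → Base.

From Base: distances to unvisited — P5=3, P4=4, P1=7, P2=20, P3=21. Nearest is P5 (3).
From P5: distances to unvisited — P4=1, P1=10, P2=23, P3=24. Nearest is P4 (1).
From P4: distances to unvisited — P1=11, P2=24, P3=25. Nearest is P1 (11).
From P1: distances to unvisited — P2=13, P3=14. Nearest is P2 (13).
From P2: distances to unvisited — P3=3. Nearest is P3 (3).
Return P3→Base: 21.
Total = 3 + 1 + 11 + 13 + 3 + 21 = 52.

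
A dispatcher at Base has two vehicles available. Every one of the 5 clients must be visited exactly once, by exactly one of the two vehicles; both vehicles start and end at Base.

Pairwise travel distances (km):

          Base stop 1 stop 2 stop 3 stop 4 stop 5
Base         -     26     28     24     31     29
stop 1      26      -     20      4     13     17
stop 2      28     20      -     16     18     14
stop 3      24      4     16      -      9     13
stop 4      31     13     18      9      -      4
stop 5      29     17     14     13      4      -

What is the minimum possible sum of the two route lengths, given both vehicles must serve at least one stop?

Minimum combined distance: 128 km.

Check every non-empty split of the stops between the two vehicles; for each half take its own optimal tour:
  {stop 1} + {stop 2, stop 3, stop 4, stop 5}: 52 + 79 = 131
  {stop 2} + {stop 1, stop 3, stop 4, stop 5}: 56 + 72 = 128
  {stop 1, stop 2} + {stop 3, stop 4, stop 5}: 74 + 66 = 140
  {stop 3} + {stop 1, stop 2, stop 4, stop 5}: 48 + 85 = 133
  {stop 1, stop 3} + {stop 2, stop 4, stop 5}: 54 + 77 = 131
  {stop 2, stop 3} + {stop 1, stop 4, stop 5}: 68 + 72 = 140
  … (15 splits in total)
Best: vehicle 1 Base → stop 2 → Base = 56; vehicle 2 Base → stop 1 → stop 3 → stop 4 → stop 5 → Base = 72; combined 128.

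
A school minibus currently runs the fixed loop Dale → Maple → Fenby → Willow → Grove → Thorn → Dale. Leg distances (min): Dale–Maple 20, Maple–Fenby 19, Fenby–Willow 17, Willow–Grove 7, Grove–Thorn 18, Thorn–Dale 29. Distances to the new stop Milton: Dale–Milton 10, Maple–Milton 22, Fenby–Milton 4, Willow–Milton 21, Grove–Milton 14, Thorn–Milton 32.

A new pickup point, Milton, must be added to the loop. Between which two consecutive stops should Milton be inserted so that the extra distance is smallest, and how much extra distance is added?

Adding 7 min by placing Milton on the Maple–Fenby leg.

Insertion cost between consecutive stops i–j is d(i,Milton) + d(Milton,j) − d(i,j):
  between Dale and Maple: 10 + 22 − 20 = 12
  between Maple and Fenby: 22 + 4 − 19 = 7
  between Fenby and Willow: 4 + 21 − 17 = 8
  between Willow and Grove: 21 + 14 − 7 = 28
  between Grove and Thorn: 14 + 32 − 18 = 28
  between Thorn and Dale: 32 + 10 − 29 = 13
Cheapest insertion is between Maple and Fenby, adding 7.
New total = 110 + 7 = 117.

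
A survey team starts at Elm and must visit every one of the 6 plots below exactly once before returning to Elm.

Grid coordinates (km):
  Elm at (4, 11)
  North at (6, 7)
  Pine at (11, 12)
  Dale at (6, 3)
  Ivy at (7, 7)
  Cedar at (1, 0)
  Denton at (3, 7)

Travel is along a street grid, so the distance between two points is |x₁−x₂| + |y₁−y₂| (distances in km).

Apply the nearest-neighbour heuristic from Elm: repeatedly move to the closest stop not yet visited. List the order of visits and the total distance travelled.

52 km along Elm → Denton → North → Ivy → Dale → Cedar → Pine → Elm.

Elm → [Denton:5 / North:6 / Ivy:7 / Pine:8 / Dale:10 / Cedar:14] → Denton (5)
Denton → [North:3 / Ivy:4 / Dale:7 / Cedar:9 / Pine:13] → North (3)
North → [Ivy:1 / Dale:4 / Pine:10 / Cedar:12] → Ivy (1)
Ivy → [Dale:5 / Pine:9 / Cedar:13] → Dale (5)
Dale → [Cedar:8 / Pine:14] → Cedar (8)
Cedar → [Pine:22] → Pine (22)
Return Pine→Elm: 8.
Total = 5 + 3 + 1 + 5 + 8 + 22 + 8 = 52.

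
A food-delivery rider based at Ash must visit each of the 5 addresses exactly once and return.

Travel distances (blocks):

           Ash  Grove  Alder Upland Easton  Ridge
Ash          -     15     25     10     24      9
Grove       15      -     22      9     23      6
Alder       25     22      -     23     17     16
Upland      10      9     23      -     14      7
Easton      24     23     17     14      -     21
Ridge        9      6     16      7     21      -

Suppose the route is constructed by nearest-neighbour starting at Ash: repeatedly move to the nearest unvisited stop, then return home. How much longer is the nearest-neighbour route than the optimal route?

2 blocks longer than the optimal tour.

From Ash: Ridge=9, Upland=10, Grove=15, Easton=24, Alder=25 → choose Ridge (9).
From Ridge: Grove=6, Upland=7, Alder=16, Easton=21 → choose Grove (6).
From Grove: Upland=9, Alder=22, Easton=23 → choose Upland (9).
From Upland: Easton=14, Alder=23 → choose Easton (14).
From Easton: Alder=17 → choose Alder (17).
NN route Ash → Ridge → Grove → Upland → Easton → Alder → Ash costs 80.
Optimal: Ash → Grove → Ridge → Alder → Easton → Upland → Ash costs 78 (by enumerating all 60 distinct tours).
Excess = 80 − 78 = 2.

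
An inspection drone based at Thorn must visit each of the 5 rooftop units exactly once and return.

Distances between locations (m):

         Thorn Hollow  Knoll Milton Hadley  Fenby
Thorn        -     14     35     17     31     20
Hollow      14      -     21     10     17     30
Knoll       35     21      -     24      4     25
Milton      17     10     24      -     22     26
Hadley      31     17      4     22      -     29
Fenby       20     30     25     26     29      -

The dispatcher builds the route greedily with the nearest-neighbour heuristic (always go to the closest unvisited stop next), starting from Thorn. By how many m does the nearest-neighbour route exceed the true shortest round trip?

Thorn: Hollow=14, Milton=17, Fenby=20, Hadley=31, Knoll=35 ⇒ Hollow
Hollow: Milton=10, Hadley=17, Knoll=21, Fenby=30 ⇒ Milton
Milton: Hadley=22, Knoll=24, Fenby=26 ⇒ Hadley
Hadley: Knoll=4, Fenby=29 ⇒ Knoll
Knoll: Fenby=25 ⇒ Fenby
NN route Thorn → Hollow → Milton → Hadley → Knoll → Fenby → Thorn costs 95.
Optimal: Thorn → Milton → Hollow → Hadley → Knoll → Fenby → Thorn costs 93 (by enumerating all 60 distinct tours).
Excess = 95 − 93 = 2.

The nearest-neighbour route is 2 m longer than optimal.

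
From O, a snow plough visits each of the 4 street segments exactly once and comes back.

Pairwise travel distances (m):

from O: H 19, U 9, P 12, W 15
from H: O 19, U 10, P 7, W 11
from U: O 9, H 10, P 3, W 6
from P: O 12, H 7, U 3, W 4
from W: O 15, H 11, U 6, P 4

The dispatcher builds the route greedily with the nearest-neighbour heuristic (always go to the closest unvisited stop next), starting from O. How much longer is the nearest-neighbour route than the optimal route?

The nearest-neighbour route is 1 m longer than optimal.

O: U=9, P=12, W=15, H=19 ⇒ U
U: P=3, W=6, H=10 ⇒ P
P: W=4, H=7 ⇒ W
W: H=11 ⇒ H
NN route O → U → P → W → H → O costs 46.
Optimal: O → H → P → W → U → O costs 45 (by enumerating all 12 distinct tours).
Excess = 46 − 45 = 1.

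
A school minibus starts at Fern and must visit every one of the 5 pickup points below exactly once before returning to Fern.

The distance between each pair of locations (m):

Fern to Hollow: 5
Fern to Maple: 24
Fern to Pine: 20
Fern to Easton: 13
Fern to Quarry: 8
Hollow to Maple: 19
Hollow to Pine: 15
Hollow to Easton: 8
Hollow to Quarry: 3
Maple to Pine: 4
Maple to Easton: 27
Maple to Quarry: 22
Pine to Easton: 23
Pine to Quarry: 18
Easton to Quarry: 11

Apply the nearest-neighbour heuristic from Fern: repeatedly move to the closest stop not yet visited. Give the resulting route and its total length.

70 m along Fern → Hollow → Quarry → Easton → Pine → Maple → Fern.

From Fern: distances to unvisited — Hollow=5, Quarry=8, Easton=13, Pine=20, Maple=24. Nearest is Hollow (5).
From Hollow: distances to unvisited — Quarry=3, Easton=8, Pine=15, Maple=19. Nearest is Quarry (3).
From Quarry: distances to unvisited — Easton=11, Pine=18, Maple=22. Nearest is Easton (11).
From Easton: distances to unvisited — Pine=23, Maple=27. Nearest is Pine (23).
From Pine: distances to unvisited — Maple=4. Nearest is Maple (4).
Return Maple→Fern: 24.
Total = 5 + 3 + 11 + 23 + 4 + 24 = 70.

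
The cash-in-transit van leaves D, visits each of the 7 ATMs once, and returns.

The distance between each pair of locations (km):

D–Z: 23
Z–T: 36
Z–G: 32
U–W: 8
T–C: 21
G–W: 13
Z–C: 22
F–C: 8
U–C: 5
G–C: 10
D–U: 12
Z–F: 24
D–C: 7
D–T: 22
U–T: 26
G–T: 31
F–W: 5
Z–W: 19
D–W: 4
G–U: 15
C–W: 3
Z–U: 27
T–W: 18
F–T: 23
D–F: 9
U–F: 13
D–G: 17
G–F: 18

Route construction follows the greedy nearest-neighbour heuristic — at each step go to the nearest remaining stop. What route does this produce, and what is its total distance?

Total distance 133 km via the nearest-neighbour route D → W → C → U → F → G → T → Z → D.

D → [W:4 / C:7 / F:9 / U:12 / G:17 / T:22 / Z:23] → W (4)
W → [C:3 / F:5 / U:8 / G:13 / T:18 / Z:19] → C (3)
C → [U:5 / F:8 / G:10 / T:21 / Z:22] → U (5)
U → [F:13 / G:15 / T:26 / Z:27] → F (13)
F → [G:18 / T:23 / Z:24] → G (18)
G → [T:31 / Z:32] → T (31)
T → [Z:36] → Z (36)
Return Z→D: 23.
Total = 4 + 3 + 5 + 13 + 18 + 31 + 36 + 23 = 133.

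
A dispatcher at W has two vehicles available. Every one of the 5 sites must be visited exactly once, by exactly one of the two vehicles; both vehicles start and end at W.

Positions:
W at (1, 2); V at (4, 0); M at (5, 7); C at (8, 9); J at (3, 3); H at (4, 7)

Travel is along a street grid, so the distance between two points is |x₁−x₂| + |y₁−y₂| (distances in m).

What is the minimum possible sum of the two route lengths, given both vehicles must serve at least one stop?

There are 2^4 − 1 = 15 ways to divide the 5 stops into two non-empty groups. For each, the best each vehicle can do is its own shortest tour through its group:
  {V} + {M, C, J, H}: 10 + 28 = 38
  {M} + {V, C, J, H}: 18 + 32 = 50
  {V, M} + {C, J, H}: 22 + 28 = 50
  {C} + {V, M, J, H}: 28 + 22 = 50
  {V, C} + {M, J, H}: 32 + 18 = 50
  {M, C} + {V, J, H}: 28 + 20 = 48
  … (15 splits in total)
Best: vehicle 1 W → V → W = 10; vehicle 2 W → M → C → H → J → W = 28; combined 38.

38 m — the smallest possible combined total.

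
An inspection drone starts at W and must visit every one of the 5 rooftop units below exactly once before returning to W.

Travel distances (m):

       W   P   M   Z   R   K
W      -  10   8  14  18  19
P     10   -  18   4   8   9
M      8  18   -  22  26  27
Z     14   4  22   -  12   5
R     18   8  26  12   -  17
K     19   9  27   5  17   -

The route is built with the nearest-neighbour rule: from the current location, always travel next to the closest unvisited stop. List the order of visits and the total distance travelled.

70 m along W → M → P → Z → K → R → W.

W → [M:8 / P:10 / Z:14 / R:18 / K:19] → M (8)
M → [P:18 / Z:22 / R:26 / K:27] → P (18)
P → [Z:4 / R:8 / K:9] → Z (4)
Z → [K:5 / R:12] → K (5)
K → [R:17] → R (17)
Return R→W: 18.
Total = 8 + 18 + 4 + 5 + 17 + 18 = 70.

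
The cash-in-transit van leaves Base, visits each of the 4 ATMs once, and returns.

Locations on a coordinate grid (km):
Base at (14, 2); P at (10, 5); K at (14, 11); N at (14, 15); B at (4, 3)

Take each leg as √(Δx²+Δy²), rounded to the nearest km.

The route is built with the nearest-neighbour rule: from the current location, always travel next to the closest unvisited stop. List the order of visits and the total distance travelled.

Total distance 41 km via the nearest-neighbour route Base → P → B → K → N → Base.

Base → [P:5 / K:9 / B:10 / N:13] → P (5)
P → [B:6 / K:7 / N:11] → B (6)
B → [K:13 / N:16] → K (13)
K → [N:4] → N (4)
Return N→Base: 13.
Total = 5 + 6 + 13 + 4 + 13 = 41.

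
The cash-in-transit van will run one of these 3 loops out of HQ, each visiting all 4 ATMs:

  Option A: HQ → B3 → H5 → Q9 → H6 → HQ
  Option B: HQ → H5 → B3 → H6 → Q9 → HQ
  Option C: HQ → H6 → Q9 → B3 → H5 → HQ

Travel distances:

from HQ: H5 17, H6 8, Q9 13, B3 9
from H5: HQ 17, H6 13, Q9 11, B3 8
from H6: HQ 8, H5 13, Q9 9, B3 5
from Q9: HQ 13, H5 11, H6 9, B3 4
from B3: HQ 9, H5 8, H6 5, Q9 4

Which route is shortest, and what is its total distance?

Option A: 9 + 8 + 11 + 9 + 8 = 45
Option B: 17 + 8 + 5 + 9 + 13 = 52
Option C: 8 + 9 + 4 + 8 + 17 = 46

45 — Option A is the shortest.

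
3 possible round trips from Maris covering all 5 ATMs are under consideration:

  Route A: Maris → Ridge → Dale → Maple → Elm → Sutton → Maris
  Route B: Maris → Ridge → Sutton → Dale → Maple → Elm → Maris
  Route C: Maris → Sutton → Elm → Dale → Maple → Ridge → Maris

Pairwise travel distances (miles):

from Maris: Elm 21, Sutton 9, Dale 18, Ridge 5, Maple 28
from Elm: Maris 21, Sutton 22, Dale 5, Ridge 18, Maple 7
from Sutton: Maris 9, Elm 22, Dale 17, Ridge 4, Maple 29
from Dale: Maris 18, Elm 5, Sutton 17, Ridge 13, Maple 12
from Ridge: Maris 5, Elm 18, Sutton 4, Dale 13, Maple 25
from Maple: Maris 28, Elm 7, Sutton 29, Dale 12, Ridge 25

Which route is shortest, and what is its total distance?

Shortest is Route B, total 66 miles.

Route A: 5 + 13 + 12 + 7 + 22 + 9 = 68
Route B: 5 + 4 + 17 + 12 + 7 + 21 = 66
Route C: 9 + 22 + 5 + 12 + 25 + 5 = 78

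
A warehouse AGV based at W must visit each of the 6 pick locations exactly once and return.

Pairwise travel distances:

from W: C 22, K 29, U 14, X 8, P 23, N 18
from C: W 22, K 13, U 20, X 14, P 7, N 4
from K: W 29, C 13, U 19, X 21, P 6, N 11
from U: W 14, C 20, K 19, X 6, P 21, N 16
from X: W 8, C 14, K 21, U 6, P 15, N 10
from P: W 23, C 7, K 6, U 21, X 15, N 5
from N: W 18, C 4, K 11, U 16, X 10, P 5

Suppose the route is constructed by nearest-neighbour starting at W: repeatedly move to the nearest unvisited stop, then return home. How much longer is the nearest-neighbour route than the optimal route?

Excess over optimum: 8.

W: X=8, U=14, N=18, C=22, P=23, K=29 ⇒ X
X: U=6, N=10, C=14, P=15, K=21 ⇒ U
U: N=16, K=19, C=20, P=21 ⇒ N
N: C=4, P=5, K=11 ⇒ C
C: P=7, K=13 ⇒ P
P: K=6 ⇒ K
NN route W → X → U → N → C → P → K → W costs 76.
Optimal: W → U → K → P → C → N → X → W costs 68 (by enumerating all 360 distinct tours).
Excess = 76 − 68 = 8.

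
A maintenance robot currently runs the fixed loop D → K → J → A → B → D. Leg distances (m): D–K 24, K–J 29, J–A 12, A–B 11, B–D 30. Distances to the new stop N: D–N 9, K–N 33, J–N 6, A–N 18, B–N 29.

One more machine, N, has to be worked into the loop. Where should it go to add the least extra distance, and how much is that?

Adding 8 m by placing N on the B–D leg.

Insertion cost between consecutive stops i–j is d(i,N) + d(N,j) − d(i,j):
  between D and K: 9 + 33 − 24 = 18
  between K and J: 33 + 6 − 29 = 10
  between J and A: 6 + 18 − 12 = 12
  between A and B: 18 + 29 − 11 = 36
  between B and D: 29 + 9 − 30 = 8
Cheapest insertion is between B and D, adding 8.
New total = 106 + 8 = 114.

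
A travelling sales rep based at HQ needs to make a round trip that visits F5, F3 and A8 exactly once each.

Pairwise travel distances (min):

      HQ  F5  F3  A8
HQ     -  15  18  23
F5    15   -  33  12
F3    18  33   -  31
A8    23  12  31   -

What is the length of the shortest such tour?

76 min — the shortest possible round trip.

HQ - F5 - F3 - A8 - HQ: 15+33+31+23 = 102
HQ - F5 - A8 - F3 - HQ: 15+12+31+18 = 76
HQ - F3 - F5 - A8 - HQ: 18+33+12+23 = 86
The minimum is 76.
One optimal route: HQ → F5 → A8 → F3 → HQ (or its reverse).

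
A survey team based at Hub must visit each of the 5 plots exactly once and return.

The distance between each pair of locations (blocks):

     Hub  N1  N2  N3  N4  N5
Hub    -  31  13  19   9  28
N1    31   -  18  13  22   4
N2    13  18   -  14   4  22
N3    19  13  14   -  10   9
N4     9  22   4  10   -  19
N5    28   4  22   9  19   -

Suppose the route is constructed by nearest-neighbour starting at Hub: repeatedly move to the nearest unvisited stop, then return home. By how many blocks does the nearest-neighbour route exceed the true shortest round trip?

The nearest-neighbour route is 8 blocks longer than optimal.

Hub: N4=9, N2=13, N3=19, N5=28, N1=31 ⇒ N4
N4: N2=4, N3=10, N5=19, N1=22 ⇒ N2
N2: N3=14, N1=18, N5=22 ⇒ N3
N3: N5=9, N1=13 ⇒ N5
N5: N1=4 ⇒ N1
NN route Hub → N4 → N2 → N3 → N5 → N1 → Hub costs 71.
Optimal: Hub → N2 → N1 → N5 → N3 → N4 → Hub costs 63 (by enumerating all 60 distinct tours).
Excess = 71 − 63 = 8.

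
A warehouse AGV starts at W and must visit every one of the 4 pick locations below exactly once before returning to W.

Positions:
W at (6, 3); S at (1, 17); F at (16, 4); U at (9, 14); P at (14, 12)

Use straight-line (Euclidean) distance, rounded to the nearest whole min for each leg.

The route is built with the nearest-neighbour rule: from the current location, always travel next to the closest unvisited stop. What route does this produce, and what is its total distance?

At W the remaining stops are F 10, U 11, P 12, S 15; go to F.
At F the remaining stops are P 8, U 12, S 20; go to P.
At P the remaining stops are U 5, S 14; go to U.
At U the remaining stops are S 9; go to S.
Return S→W: 15.
Total = 10 + 8 + 5 + 9 + 15 = 47.

47 min along W → F → P → U → S → W.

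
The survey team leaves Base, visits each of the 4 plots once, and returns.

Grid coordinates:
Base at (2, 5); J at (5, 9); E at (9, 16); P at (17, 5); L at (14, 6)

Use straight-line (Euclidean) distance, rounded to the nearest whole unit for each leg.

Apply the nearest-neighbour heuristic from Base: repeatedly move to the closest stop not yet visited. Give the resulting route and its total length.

At Base the remaining stops are J 5, L 12, E 13, P 15; go to J.
At J the remaining stops are E 8, L 9, P 13; go to E.
At E the remaining stops are L 11, P 14; go to L.
At L the remaining stops are P 3; go to P.
Return P→Base: 15.
Total = 5 + 8 + 11 + 3 + 15 = 42.

42 along Base → J → E → L → P → Base.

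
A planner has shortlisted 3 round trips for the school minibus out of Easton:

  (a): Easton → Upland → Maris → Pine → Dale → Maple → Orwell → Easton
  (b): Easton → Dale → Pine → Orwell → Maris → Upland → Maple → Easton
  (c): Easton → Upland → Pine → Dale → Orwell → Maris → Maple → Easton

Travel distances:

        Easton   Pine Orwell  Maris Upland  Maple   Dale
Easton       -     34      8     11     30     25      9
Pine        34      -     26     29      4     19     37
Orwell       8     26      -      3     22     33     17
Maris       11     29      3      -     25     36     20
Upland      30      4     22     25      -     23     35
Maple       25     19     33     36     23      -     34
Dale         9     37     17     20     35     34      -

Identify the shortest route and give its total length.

148 — (b) is the shortest.

(a): 30 + 25 + 29 + 37 + 34 + 33 + 8 = 196
(b): 9 + 37 + 26 + 3 + 25 + 23 + 25 = 148
(c): 30 + 4 + 37 + 17 + 3 + 36 + 25 = 152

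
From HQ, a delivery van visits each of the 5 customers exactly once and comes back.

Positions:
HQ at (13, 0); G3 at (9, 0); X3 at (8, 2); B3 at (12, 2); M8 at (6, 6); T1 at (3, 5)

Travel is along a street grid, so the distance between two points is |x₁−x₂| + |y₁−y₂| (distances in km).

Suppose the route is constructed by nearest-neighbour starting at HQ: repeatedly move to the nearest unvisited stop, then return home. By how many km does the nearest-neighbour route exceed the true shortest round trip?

From HQ: B3=3, G3=4, X3=7, M8=13, T1=15 → choose B3 (3).
From B3: X3=4, G3=5, M8=10, T1=12 → choose X3 (4).
From X3: G3=3, M8=6, T1=8 → choose G3 (3).
From G3: M8=9, T1=11 → choose M8 (9).
From M8: T1=4 → choose T1 (4).
NN route HQ → B3 → X3 → G3 → M8 → T1 → HQ costs 38.
Optimal: HQ → G3 → X3 → M8 → T1 → B3 → HQ costs 32 (by enumerating all 60 distinct tours).
Excess = 38 − 32 = 6.

Excess over optimum: 6 km.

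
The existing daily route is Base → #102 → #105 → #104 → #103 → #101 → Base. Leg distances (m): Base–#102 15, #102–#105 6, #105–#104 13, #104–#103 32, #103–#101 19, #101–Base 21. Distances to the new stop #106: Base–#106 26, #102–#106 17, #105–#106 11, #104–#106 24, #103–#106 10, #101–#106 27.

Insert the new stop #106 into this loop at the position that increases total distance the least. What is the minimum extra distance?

Insertion cost between consecutive stops i–j is d(i,#106) + d(#106,j) − d(i,j):
  between Base and #102: 26 + 17 − 15 = 28
  between #102 and #105: 17 + 11 − 6 = 22
  between #105 and #104: 11 + 24 − 13 = 22
  between #104 and #103: 24 + 10 − 32 = 2
  between #103 and #101: 10 + 27 − 19 = 18
  between #101 and Base: 27 + 26 − 21 = 32
Cheapest insertion is between #104 and #103, adding 2.
New total = 106 + 2 = 108.

Adding 2 m by placing #106 on the #104–#103 leg.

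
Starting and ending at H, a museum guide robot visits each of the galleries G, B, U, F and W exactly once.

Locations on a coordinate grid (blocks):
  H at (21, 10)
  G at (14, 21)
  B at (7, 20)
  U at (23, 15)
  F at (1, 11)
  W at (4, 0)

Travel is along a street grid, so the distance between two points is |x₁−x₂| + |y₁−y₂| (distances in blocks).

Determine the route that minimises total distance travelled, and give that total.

With 5 stops there are 5!/2 = 60 distinct round trips (a route and its reverse cost the same).
H→G→B→U→F→W→H: 18+8+21+26+14+27 = 114
H→G→B→U→W→F→H: 18+8+21+34+14+21 = 116
H→G→B→F→U→W→H: 18+8+15+26+34+27 = 128
H→G→B→F→W→U→H: 18+8+15+14+34+7 = 96
H→G→B→W→U→F→H: 18+8+23+34+26+21 = 130
H→G→B→W→F→U→H: 18+8+23+14+26+7 = 96
H→G→U→B→F→W→H: 18+15+21+15+14+27 = 110
H→G→U→B→W→F→H: 18+15+21+23+14+21 = 112
H→G→U→F→B→W→H: 18+15+26+15+23+27 = 124
H→G→U→F→W→B→H: 18+15+26+14+23+24 = 120
H→G→U→W→B→F→H: 18+15+34+23+15+21 = 126
H→G→U→W→F→B→H: 18+15+34+14+15+24 = 120
H→G→F→B→U→W→H: 18+23+15+21+34+27 = 138
H→G→F→B→W→U→H: 18+23+15+23+34+7 = 120
… (46 more)
H→U→G→B→F→W→H: 7+15+8+15+14+27 = 86  ← best
The minimum is 86.
One optimal route: H → U → G → B → F → W → H (or its reverse).

Minimum total distance: 86 blocks.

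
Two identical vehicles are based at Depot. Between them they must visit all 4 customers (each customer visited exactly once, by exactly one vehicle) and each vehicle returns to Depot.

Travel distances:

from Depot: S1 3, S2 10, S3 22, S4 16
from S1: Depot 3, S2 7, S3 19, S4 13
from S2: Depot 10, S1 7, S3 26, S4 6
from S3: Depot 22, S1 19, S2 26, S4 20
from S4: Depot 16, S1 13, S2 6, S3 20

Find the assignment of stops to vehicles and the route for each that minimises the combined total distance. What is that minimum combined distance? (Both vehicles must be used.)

64 — the smallest possible combined total.

There are 2^3 − 1 = 7 ways to divide the 4 stops into two non-empty groups. For each, the best each vehicle can do is its own shortest tour through its group:
  {S1} + {S2, S3, S4}: 6 + 58 = 64
  {S2} + {S1, S3, S4}: 20 + 58 = 78
  {S1, S2} + {S3, S4}: 20 + 58 = 78
  {S3} + {S1, S2, S4}: 44 + 32 = 76
  {S1, S3} + {S2, S4}: 44 + 32 = 76
  {S2, S3} + {S1, S4}: 58 + 32 = 90
  … (7 splits in total)
Best: vehicle 1 Depot → S1 → Depot = 6; vehicle 2 Depot → S2 → S4 → S3 → Depot = 58; combined 64.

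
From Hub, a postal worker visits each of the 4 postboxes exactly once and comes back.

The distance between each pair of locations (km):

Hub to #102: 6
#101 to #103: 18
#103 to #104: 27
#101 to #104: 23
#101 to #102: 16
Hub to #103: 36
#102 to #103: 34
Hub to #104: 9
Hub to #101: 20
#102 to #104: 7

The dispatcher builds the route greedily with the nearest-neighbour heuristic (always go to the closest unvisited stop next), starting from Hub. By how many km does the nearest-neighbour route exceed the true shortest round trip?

Excess over optimum: 14 km.

Hub: #102=6, #104=9, #101=20, #103=36 ⇒ #102
#102: #104=7, #101=16, #103=34 ⇒ #104
#104: #101=23, #103=27 ⇒ #101
#101: #103=18 ⇒ #103
NN route Hub → #102 → #104 → #101 → #103 → Hub costs 90.
Optimal: Hub → #102 → #101 → #103 → #104 → Hub costs 76 (by enumerating all 12 distinct tours).
Excess = 90 − 76 = 14.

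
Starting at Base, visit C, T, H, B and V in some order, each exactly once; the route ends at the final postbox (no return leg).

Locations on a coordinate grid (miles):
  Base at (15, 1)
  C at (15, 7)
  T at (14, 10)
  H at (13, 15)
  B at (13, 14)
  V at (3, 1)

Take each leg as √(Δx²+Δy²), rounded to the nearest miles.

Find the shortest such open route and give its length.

There are 5! = 120 possible orderings.
Base→C→T→H→B→V: 6+3+5+1+16 = 31
Base→C→T→H→V→B: 6+3+5+17+16 = 47
Base→C→T→B→H→V: 6+3+4+1+17 = 31
Base→C→T→B→V→H: 6+3+4+16+17 = 46
Base→C→T→V→H→B: 6+3+14+17+1 = 41
Base→C→T→V→B→H: 6+3+14+16+1 = 40
Base→C→H→T→B→V: 6+8+5+4+16 = 39
Base→C→H→T→V→B: 6+8+5+14+16 = 49
Base→C→H→B→T→V: 6+8+1+4+14 = 33
Base→C→H→B→V→T: 6+8+1+16+14 = 45
Base→C→H→V→T→B: 6+8+17+14+4 = 49
Base→C→H→V→B→T: 6+8+17+16+4 = 51
Base→C→B→T→H→V: 6+7+4+5+17 = 39
Base→C→B→T→V→H: 6+7+4+14+17 = 48
… (106 more)
The minimum is 31.
One shortest path: Base → C → T → H → B → V.

31 miles — the minimum one-way total.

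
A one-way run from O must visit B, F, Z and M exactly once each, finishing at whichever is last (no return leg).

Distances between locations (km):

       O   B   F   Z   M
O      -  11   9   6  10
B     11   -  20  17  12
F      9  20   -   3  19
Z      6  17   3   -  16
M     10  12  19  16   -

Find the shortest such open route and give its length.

There are 4! = 24 possible orderings.
O - B - F - Z - M: 11+20+3+16 = 50
O - B - F - M - Z: 11+20+19+16 = 66
O - B - Z - F - M: 11+17+3+19 = 50
O - B - Z - M - F: 11+17+16+19 = 63
O - B - M - F - Z: 11+12+19+3 = 45
O - B - M - Z - F: 11+12+16+3 = 42
O - F - B - Z - M: 9+20+17+16 = 62
O - F - B - M - Z: 9+20+12+16 = 57
O - F - Z - B - M: 9+3+17+12 = 41
O - F - Z - M - B: 9+3+16+12 = 40
O - F - M - B - Z: 9+19+12+17 = 57
O - F - M - Z - B: 9+19+16+17 = 61
O - Z - B - F - M: 6+17+20+19 = 62
O - Z - B - M - F: 6+17+12+19 = 54
… (10 more)
The minimum is 40.
One shortest path: O → F → Z → M → B.

Shortest open route: 40 km.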